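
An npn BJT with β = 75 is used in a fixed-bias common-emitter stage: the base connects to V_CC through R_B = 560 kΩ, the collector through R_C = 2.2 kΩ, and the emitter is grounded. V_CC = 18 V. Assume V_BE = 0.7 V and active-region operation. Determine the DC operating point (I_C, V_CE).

Base loop: V_CC = I_B·R_B + V_BE, so I_B = (18 − 0.7)/560 kΩ = 0.0309 mA.
In the active region I_C = β·I_B = 75 × 0.0309 = 2.32 mA.
Collector loop: V_CE = V_CC − I_C·R_C = 18 − 2.32×2.2 = 12.9 V.
Since V_CE = 12.9 V > V_CE(sat) ≈ 0.2 V, the transistor is in the active region as assumed.

I_C ≈ 2.3 mA, V_CE ≈ 13 V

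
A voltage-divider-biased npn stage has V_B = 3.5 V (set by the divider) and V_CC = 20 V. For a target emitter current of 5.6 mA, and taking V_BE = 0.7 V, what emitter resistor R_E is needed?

R_E ≈ 0.5 kΩ

V_E = V_B − V_BE = 3.5 − 0.7 = 2.8 V.
R_E = V_E / I_E = 2.8 / 5.6 = 0.5 kΩ.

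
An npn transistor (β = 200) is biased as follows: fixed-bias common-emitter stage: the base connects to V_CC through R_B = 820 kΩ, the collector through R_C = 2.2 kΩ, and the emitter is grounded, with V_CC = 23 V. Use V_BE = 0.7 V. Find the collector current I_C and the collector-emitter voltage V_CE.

I_C ≈ 5.4 mA, V_CE ≈ 11 V

Base loop: V_CC = I_B·R_B + V_BE, so I_B = (23 − 0.7)/820 kΩ = 0.0272 mA.
In the active region I_C = β·I_B = 200 × 0.0272 = 5.44 mA.
Collector loop: V_CE = V_CC − I_C·R_C = 23 − 5.44×2.2 = 11 V.
Since V_CE = 11 V > V_CE(sat) ≈ 0.2 V, the transistor is in the active region as assumed.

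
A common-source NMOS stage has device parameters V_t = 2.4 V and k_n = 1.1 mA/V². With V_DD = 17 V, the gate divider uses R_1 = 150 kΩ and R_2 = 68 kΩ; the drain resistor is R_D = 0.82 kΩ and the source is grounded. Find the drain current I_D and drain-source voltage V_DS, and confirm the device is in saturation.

V_G = V_DD·R_2/(R_1+R_2) = 17×68/218 = 5.3 V. With the source grounded, V_GS = V_G = 5.3 V.
Assume saturation: I_D = (k_n/2)(V_GS − V_t)² = (1.1/2)×(5.3 − 2.4)² = 0.55×2.9² = 4.63 mA.
V_DS = V_DD − I_D·R_D = 17 − 4.63×0.82 = 13.2 V.
Saturation requires V_DS ≥ V_GS − V_t = 2.9 V; 13.2 ≥ 2.9 ✓.

I_D ≈ 4.6 mA, V_DS ≈ 13 V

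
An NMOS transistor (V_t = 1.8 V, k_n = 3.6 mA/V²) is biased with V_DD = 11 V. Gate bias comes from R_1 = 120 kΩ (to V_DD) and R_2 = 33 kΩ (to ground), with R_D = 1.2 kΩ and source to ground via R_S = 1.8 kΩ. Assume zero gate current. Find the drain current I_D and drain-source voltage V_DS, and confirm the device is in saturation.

V_G = V_DD·R_2/(R_1+R_2) = 11×33/153 = 2.37 V.
Assume saturation: I_D = (k_n/2)(V_GS − V_t)² with V_GS = V_G − I_D·R_S = 2.37 − 1.8·I_D.
Substituting gives 5.83·I_D² − 4.71·I_D + 0.59 = 0, with roots I_D = 0.155 or 0.653 mA.
The root I_D = 0.653 mA gives V_GS = 1.2 V ≤ V_t, so take I_D = 0.155 mA.
Then V_GS = 2.09 V and V_DS = V_DD − I_D(R_D+R_S) = 11 − 0.155×3 = 10.5 V.
Saturation requires V_DS ≥ V_GS − V_t = 0.293 V; 10.5 ≥ 0.293 ✓.

I_D ≈ 0.16 mA, V_DS ≈ 11 V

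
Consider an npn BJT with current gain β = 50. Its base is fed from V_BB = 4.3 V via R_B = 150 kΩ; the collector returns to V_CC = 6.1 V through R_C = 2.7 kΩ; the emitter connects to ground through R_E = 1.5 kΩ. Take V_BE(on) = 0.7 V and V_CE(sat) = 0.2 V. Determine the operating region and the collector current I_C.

Assume active. Base-emitter loop: I_B = (V_BB − V_BE)/(R_B + (β+1)R_E) = (4.3 − 0.7)/(150 + 51×1.5) = 0.0159 mA.
I_C = β·I_B = 50×0.0159 = 0.795 mA.
V_CE = V_CC − I_C·R_C − I_E·R_E = 6.1 − 0.795×2.7 − 0.811×1.5 = 2.74 V > V_CE(sat), so the active-region assumption holds.

active; I_C ≈ 0.79 mA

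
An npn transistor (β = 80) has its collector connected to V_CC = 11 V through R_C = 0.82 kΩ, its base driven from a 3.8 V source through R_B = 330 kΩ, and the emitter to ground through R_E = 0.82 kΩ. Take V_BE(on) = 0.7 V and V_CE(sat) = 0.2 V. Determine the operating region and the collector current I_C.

active; I_C ≈ 0.63 mA

Assume active. Base-emitter loop: I_B = (V_BB − V_BE)/(R_B + (β+1)R_E) = (3.8 − 0.7)/(330 + 81×0.82) = 0.00782 mA.
I_C = β·I_B = 80×0.00782 = 0.626 mA.
V_CE = V_CC − I_C·R_C − I_E·R_E = 11 − 0.626×0.82 − 0.633×0.82 = 9.97 V > V_CE(sat), so the active-region assumption holds.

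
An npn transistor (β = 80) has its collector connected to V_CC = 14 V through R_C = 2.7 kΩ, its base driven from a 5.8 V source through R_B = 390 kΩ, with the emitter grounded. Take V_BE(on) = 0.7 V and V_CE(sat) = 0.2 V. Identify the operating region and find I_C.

active; I_C ≈ 1 mA

Assume active. Base-emitter loop: I_B = (V_BB − V_BE)/R_B = (5.8 − 0.7)/390 = 0.0131 mA.
I_C = β·I_B = 80×0.0131 = 1.05 mA.
V_CE = V_CC − I_C·R_C = 14 − 1.05×2.7 = 11.2 V > V_CE(sat), so the active-region assumption holds.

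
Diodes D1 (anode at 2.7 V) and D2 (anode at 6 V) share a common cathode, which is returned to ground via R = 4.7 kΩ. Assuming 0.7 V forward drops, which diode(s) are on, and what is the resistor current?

Only D2 conducts; I_R ≈ 1.1 mA

Assume both conduct. Then node N would need to be at both 2.7−0.7 = 2 V and 6−0.7 = 5.3 V, which is impossible.
Assume only D2 conducts: V_N = 6 − 0.7 = 5.3 V, so I_R = 5.3/4.7 = 1.13 mA.
Check D1: its anode-to-cathode voltage is 2.7 − 5.3 = -2.6 V < 0.7 V, so it is off. The assumption is consistent.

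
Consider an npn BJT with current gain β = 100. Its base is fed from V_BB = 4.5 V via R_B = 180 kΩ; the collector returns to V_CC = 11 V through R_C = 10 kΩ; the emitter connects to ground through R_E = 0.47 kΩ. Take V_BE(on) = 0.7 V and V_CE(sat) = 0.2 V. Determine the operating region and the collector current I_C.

saturation; I_C ≈ 1 mA

Assume active: I_B = (4.5 − 0.7)/(180 + 101×0.47) = 0.0167 mA, I_C = β·I_B = 1.67 mA.
Then V_CE = 11 − 1.67×10 − 1.69×0.47 = -6.5 V < 0.2 V — the active assumption fails.
Re-solve with V_CE = 0.2 V. KCL at the emitter: V_E/R_E = (V_BB−0.7−V_E)/R_B + (V_CC−0.2−V_E)/R_C, giving V_E = 0.493 V.
I_C = (V_CC − 0.2 − V_E)/R_C = (10.8 − 0.493)/10 = 1.03 mA.
Check: I_B = (3.8 − 0.493)/180 = 0.0184 mA, and β·I_B = 1.84 mA > I_C, confirming saturation.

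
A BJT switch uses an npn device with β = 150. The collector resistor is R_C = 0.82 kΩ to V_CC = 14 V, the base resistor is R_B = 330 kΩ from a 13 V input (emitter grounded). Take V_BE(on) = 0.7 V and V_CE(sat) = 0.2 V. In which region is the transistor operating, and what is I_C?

active; I_C ≈ 5.6 mA

Assume active. Base-emitter loop: I_B = (V_BB − V_BE)/R_B = (13 − 0.7)/330 = 0.0373 mA.
I_C = β·I_B = 150×0.0373 = 5.59 mA.
V_CE = V_CC − I_C·R_C = 14 − 5.59×0.82 = 9.42 V > V_CE(sat), so the active-region assumption holds.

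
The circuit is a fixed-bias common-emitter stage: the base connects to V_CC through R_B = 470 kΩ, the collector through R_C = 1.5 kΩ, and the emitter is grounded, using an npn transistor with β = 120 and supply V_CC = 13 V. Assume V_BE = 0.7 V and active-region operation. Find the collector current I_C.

I_C ≈ 3.1 mA

Base loop: V_CC = I_B·R_B + V_BE, so I_B = (13 − 0.7)/470 kΩ = 0.0262 mA.
In the active region I_C = β·I_B = 120 × 0.0262 = 3.14 mA.
Collector loop: V_CE = V_CC − I_C·R_C = 13 − 3.14×1.5 = 8.29 V.
Since V_CE = 8.29 V > V_CE(sat) ≈ 0.2 V, the transistor is in the active region as assumed.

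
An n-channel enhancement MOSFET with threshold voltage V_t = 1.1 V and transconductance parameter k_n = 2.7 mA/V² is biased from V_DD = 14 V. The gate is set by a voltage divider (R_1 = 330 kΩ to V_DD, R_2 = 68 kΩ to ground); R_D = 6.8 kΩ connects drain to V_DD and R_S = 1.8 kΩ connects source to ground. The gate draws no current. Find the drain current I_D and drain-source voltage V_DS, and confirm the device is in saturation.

V_G = V_DD·R_2/(R_1+R_2) = 14×68/398 = 2.39 V.
Assume saturation: I_D = (k_n/2)(V_GS − V_t)² with V_GS = V_G − I_D·R_S = 2.39 − 1.8·I_D.
Substituting gives 4.37·I_D² − 7.28·I_D + 2.25 = 0, with roots I_D = 0.411 or 1.25 mA.
The root I_D = 1.25 mA gives V_GS = 0.137 V ≤ V_t, so take I_D = 0.411 mA.
Then V_GS = 1.65 V and V_DS = V_DD − I_D(R_D+R_S) = 14 − 0.411×8.6 = 10.5 V.
Saturation requires V_DS ≥ V_GS − V_t = 0.552 V; 10.5 ≥ 0.552 ✓.

I_D ≈ 0.41 mA, V_DS ≈ 10 V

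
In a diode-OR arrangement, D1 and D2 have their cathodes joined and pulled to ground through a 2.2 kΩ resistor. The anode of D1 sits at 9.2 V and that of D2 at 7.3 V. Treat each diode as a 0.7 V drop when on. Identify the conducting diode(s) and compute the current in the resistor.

Assume both conduct. Then node N would need to be at both 9.2−0.7 = 8.5 V and 7.3−0.7 = 6.6 V, which is impossible.
Assume only D1 conducts: V_N = 9.2 − 0.7 = 8.5 V, so I_R = 8.5/2.2 = 3.86 mA.
Check D2: its anode-to-cathode voltage is 7.3 − 8.5 = -1.2 V < 0.7 V, so it is off. The assumption is consistent.

Only D1 conducts; I_R ≈ 3.9 mA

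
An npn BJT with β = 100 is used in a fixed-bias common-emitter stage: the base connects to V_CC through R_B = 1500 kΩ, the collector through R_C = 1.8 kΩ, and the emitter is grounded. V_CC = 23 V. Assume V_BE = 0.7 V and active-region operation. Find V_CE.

V_CE ≈ 20 V

Base loop: V_CC = I_B·R_B + V_BE, so I_B = (23 − 0.7)/1500 kΩ = 0.0149 mA.
In the active region I_C = β·I_B = 100 × 0.0149 = 1.49 mA.
Collector loop: V_CE = V_CC − I_C·R_C = 23 − 1.49×1.8 = 20.3 V.
Since V_CE = 20.3 V > V_CE(sat) ≈ 0.2 V, the transistor is in the active region as assumed.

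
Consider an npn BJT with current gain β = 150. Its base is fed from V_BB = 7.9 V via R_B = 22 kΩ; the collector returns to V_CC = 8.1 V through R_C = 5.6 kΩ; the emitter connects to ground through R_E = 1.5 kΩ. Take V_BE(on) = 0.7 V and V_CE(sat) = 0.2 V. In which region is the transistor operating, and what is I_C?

Assume active: I_B = (7.9 − 0.7)/(22 + 151×1.5) = 0.029 mA, I_C = β·I_B = 4.35 mA.
Then V_CE = 8.1 − 4.35×5.6 − 4.38×1.5 = -22.8 V < 0.2 V — the active assumption fails.
Re-solve with V_CE = 0.2 V. KCL at the emitter: V_E/R_E = (V_BB−0.7−V_E)/R_B + (V_CC−0.2−V_E)/R_C, giving V_E = 1.95 V.
I_C = (V_CC − 0.2 − V_E)/R_C = (7.9 − 1.95)/5.6 = 1.06 mA.
Check: I_B = (7.2 − 1.95)/22 = 0.239 mA, and β·I_B = 35.8 mA > I_C, confirming saturation.

saturation; I_C ≈ 1.1 mA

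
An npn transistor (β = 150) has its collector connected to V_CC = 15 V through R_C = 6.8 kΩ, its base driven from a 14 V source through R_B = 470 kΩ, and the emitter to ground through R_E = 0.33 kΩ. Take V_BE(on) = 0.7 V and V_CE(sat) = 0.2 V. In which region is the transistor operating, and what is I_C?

Assume active: I_B = (14 − 0.7)/(470 + 151×0.33) = 0.0256 mA, I_C = β·I_B = 3.84 mA.
Then V_CE = 15 − 3.84×6.8 − 3.86×0.33 = -12.4 V < 0.2 V — the active assumption fails.
Re-solve with V_CE = 0.2 V. KCL at the emitter: V_E/R_E = (V_BB−0.7−V_E)/R_B + (V_CC−0.2−V_E)/R_C, giving V_E = 0.693 V.
I_C = (V_CC − 0.2 − V_E)/R_C = (14.8 − 0.693)/6.8 = 2.07 mA.
Check: I_B = (13.3 − 0.693)/470 = 0.0268 mA, and β·I_B = 4.02 mA > I_C, confirming saturation.

saturation; I_C ≈ 2.1 mA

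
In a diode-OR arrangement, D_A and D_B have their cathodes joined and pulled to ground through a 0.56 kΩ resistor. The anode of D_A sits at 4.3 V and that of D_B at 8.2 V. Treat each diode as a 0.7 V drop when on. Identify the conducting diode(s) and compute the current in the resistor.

Only D_B conducts; I_R ≈ 13 mA

Assume both conduct. Then node N would need to be at both 4.3−0.7 = 3.6 V and 8.2−0.7 = 7.5 V, which is impossible.
Assume only D_B conducts: V_N = 8.2 − 0.7 = 7.5 V, so I_R = 7.5/0.56 = 13.4 mA.
Check D_A: its anode-to-cathode voltage is 4.3 − 7.5 = -3.2 V < 0.7 V, so it is off. The assumption is consistent.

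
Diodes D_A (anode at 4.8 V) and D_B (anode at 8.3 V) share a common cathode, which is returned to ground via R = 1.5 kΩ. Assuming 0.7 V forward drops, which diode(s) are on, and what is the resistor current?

Only D_B conducts; I_R ≈ 5.1 mA

Assume both conduct. Then node N would need to be at both 4.8−0.7 = 4.1 V and 8.3−0.7 = 7.6 V, which is impossible.
Assume only D_B conducts: V_N = 8.3 − 0.7 = 7.6 V, so I_R = 7.6/1.5 = 5.07 mA.
Check D_A: its anode-to-cathode voltage is 4.8 − 7.6 = -2.8 V < 0.7 V, so it is off. The assumption is consistent.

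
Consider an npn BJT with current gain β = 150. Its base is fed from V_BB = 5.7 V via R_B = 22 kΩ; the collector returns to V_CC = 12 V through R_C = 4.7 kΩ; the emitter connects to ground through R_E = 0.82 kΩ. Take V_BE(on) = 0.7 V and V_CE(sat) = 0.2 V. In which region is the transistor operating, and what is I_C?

Assume active: I_B = (5.7 − 0.7)/(22 + 151×0.82) = 0.0343 mA, I_C = β·I_B = 5.14 mA.
Then V_CE = 12 − 5.14×4.7 − 5.18×0.82 = -16.4 V < 0.2 V — the active assumption fails.
Re-solve with V_CE = 0.2 V. KCL at the emitter: V_E/R_E = (V_BB−0.7−V_E)/R_B + (V_CC−0.2−V_E)/R_C, giving V_E = 1.85 V.
I_C = (V_CC − 0.2 − V_E)/R_C = (11.8 − 1.85)/4.7 = 2.12 mA.
Check: I_B = (5 − 1.85)/22 = 0.143 mA, and β·I_B = 21.5 mA > I_C, confirming saturation.

saturation; I_C ≈ 2.1 mA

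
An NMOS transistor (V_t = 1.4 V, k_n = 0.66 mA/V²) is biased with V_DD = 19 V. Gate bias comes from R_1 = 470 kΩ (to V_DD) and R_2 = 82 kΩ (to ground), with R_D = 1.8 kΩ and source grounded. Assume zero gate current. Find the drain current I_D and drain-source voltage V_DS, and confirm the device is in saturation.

V_G = V_DD·R_2/(R_1+R_2) = 19×82/552 = 2.82 V. With the source grounded, V_GS = V_G = 2.82 V.
Assume saturation: I_D = (k_n/2)(V_GS − V_t)² = (0.66/2)×(2.82 − 1.4)² = 0.33×1.42² = 0.668 mA.
V_DS = V_DD − I_D·R_D = 19 − 0.668×1.8 = 17.8 V.
Saturation requires V_DS ≥ V_GS − V_t = 1.42 V; 17.8 ≥ 1.42 ✓.

I_D ≈ 0.67 mA, V_DS ≈ 18 V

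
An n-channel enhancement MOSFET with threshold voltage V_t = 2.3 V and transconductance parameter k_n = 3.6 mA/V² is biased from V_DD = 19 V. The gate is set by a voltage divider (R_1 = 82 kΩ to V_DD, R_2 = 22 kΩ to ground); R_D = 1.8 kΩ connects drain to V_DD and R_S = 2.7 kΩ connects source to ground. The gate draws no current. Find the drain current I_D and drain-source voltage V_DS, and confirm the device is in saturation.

I_D ≈ 0.45 mA, V_DS ≈ 17 V

V_G = V_DD·R_2/(R_1+R_2) = 19×22/104 = 4.02 V.
Assume saturation: I_D = (k_n/2)(V_GS − V_t)² with V_GS = V_G − I_D·R_S = 4.02 − 2.7·I_D.
Substituting gives 13.1·I_D² − 17.7·I_D + 5.32 = 0, with roots I_D = 0.451 or 0.898 mA.
The root I_D = 0.898 mA gives V_GS = 1.59 V ≤ V_t, so take I_D = 0.451 mA.
Then V_GS = 2.8 V and V_DS = V_DD − I_D(R_D+R_S) = 19 − 0.451×4.5 = 17 V.
Saturation requires V_DS ≥ V_GS − V_t = 0.501 V; 17 ≥ 0.501 ✓.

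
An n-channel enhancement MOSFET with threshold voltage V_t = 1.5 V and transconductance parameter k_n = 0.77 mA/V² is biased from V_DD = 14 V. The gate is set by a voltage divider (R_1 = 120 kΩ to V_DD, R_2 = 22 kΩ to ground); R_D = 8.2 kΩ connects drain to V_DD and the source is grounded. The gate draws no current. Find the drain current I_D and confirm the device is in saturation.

I_D ≈ 0.17 mA

V_G = V_DD·R_2/(R_1+R_2) = 14×22/142 = 2.17 V. With the source grounded, V_GS = V_G = 2.17 V.
Assume saturation: I_D = (k_n/2)(V_GS − V_t)² = (0.77/2)×(2.17 − 1.5)² = 0.385×0.669² = 0.172 mA.
V_DS = V_DD − I_D·R_D = 14 − 0.172×8.2 = 12.6 V.
Saturation requires V_DS ≥ V_GS − V_t = 0.669 V; 12.6 ≥ 0.669 ✓.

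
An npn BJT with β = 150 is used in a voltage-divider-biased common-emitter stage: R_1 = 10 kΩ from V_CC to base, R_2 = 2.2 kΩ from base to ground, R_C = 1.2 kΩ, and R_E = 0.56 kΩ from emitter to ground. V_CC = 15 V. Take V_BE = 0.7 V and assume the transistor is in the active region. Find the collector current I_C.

I_C ≈ 3.5 mA

Thevenize the base divider: V_Th = V_CC·R_2/(R_1+R_2) = 15×2.2/12.2 = 2.7 V, R_Th = R_1‖R_2 = 1.8 kΩ.
Base-emitter loop: V_Th = I_B·R_Th + V_BE + (β+1)I_B·R_E, so I_B = (2.7 − 0.7) / (1.8 + 151×0.56) = 0.0232 mA.
I_C = β·I_B = 150×0.0232 = 3.48 mA, and I_E = (β+1)I_B = 3.51 mA.
V_CE = V_CC − I_C·R_C − I_E·R_E = 15 − 3.48×1.2 − 3.51×0.56 = 8.86 V.
V_CE = 8.86 V > 0.2 V confirms active-region operation.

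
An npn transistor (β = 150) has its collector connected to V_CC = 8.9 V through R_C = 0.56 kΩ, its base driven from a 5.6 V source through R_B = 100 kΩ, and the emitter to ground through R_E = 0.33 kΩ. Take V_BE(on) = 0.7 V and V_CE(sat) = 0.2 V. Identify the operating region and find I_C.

Assume active. Base-emitter loop: I_B = (V_BB − V_BE)/(R_B + (β+1)R_E) = (5.6 − 0.7)/(100 + 151×0.33) = 0.0327 mA.
I_C = β·I_B = 150×0.0327 = 4.91 mA.
V_CE = V_CC − I_C·R_C − I_E·R_E = 8.9 − 4.91×0.56 − 4.94×0.33 = 4.52 V > V_CE(sat), so the active-region assumption holds.

active; I_C ≈ 4.9 mA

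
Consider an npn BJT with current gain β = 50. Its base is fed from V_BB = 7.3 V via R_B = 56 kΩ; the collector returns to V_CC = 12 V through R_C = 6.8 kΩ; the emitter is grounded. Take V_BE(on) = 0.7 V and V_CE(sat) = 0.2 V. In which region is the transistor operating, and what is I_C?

Assume active: I_B = (7.3 − 0.7)/56 = 0.118 mA, giving I_C = β·I_B = 5.89 mA.
But then V_CE = 12 − 5.89×6.8 = -28.1 V < V_CE(sat) = 0.2 V — impossible in the active region.
So the transistor is saturated. With V_CE = 0.2 V, I_C = (V_CC − 0.2)/R_C = 11.8/6.8 = 1.74 mA.
Check: β·I_B = 5.89 mA > I_C = 1.74 mA, confirming saturation.

saturation; I_C ≈ 1.7 mA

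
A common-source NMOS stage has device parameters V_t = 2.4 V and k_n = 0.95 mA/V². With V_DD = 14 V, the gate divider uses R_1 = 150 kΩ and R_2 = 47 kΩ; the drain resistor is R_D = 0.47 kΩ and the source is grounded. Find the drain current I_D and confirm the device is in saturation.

I_D ≈ 0.42 mA

V_G = V_DD·R_2/(R_1+R_2) = 14×47/197 = 3.34 V. With the source grounded, V_GS = V_G = 3.34 V.
Assume saturation: I_D = (k_n/2)(V_GS − V_t)² = (0.95/2)×(3.34 − 2.4)² = 0.475×0.94² = 0.42 mA.
V_DS = V_DD − I_D·R_D = 14 − 0.42×0.47 = 13.8 V.
Saturation requires V_DS ≥ V_GS − V_t = 0.94 V; 13.8 ≥ 0.94 ✓.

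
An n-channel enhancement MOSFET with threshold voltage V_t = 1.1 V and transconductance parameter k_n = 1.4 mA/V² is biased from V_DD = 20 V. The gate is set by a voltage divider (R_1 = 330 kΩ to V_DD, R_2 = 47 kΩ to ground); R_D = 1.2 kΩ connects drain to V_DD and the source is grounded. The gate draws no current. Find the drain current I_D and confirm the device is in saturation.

V_G = V_DD·R_2/(R_1+R_2) = 20×47/377 = 2.49 V. With the source grounded, V_GS = V_G = 2.49 V.
Assume saturation: I_D = (k_n/2)(V_GS − V_t)² = (1.4/2)×(2.49 − 1.1)² = 0.7×1.39² = 1.36 mA.
V_DS = V_DD − I_D·R_D = 20 − 1.36×1.2 = 18.4 V.
Saturation requires V_DS ≥ V_GS − V_t = 1.39 V; 18.4 ≥ 1.39 ✓.

I_D ≈ 1.4 mA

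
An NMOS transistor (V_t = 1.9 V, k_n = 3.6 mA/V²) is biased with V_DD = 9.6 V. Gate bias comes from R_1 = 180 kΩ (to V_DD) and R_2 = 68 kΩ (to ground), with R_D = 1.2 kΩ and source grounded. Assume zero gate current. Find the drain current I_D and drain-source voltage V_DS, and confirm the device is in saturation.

V_G = V_DD·R_2/(R_1+R_2) = 9.6×68/248 = 2.63 V. With the source grounded, V_GS = V_G = 2.63 V.
Assume saturation: I_D = (k_n/2)(V_GS − V_t)² = (3.6/2)×(2.63 − 1.9)² = 1.8×0.732² = 0.965 mA.
V_DS = V_DD − I_D·R_D = 9.6 − 0.965×1.2 = 8.44 V.
Saturation requires V_DS ≥ V_GS − V_t = 0.732 V; 8.44 ≥ 0.732 ✓.

I_D ≈ 0.97 mA, V_DS ≈ 8.4 V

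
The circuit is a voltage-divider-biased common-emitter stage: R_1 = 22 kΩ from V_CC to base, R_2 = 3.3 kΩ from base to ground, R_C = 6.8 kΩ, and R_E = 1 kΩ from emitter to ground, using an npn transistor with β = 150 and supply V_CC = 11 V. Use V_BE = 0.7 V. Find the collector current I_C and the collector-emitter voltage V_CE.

Thevenize the base divider: V_Th = V_CC·R_2/(R_1+R_2) = 11×3.3/25.3 = 1.43 V, R_Th = R_1‖R_2 = 2.87 kΩ.
Base-emitter loop: V_Th = I_B·R_Th + V_BE + (β+1)I_B·R_E, so I_B = (1.43 − 0.7) / (2.87 + 151×1) = 0.00478 mA.
I_C = β·I_B = 150×0.00478 = 0.716 mA, and I_E = (β+1)I_B = 0.721 mA.
V_CE = V_CC − I_C·R_C − I_E·R_E = 11 − 0.716×6.8 − 0.721×1 = 5.41 V.
V_CE = 5.41 V > 0.2 V confirms active-region operation.

I_C ≈ 0.72 mA, V_CE ≈ 5.4 V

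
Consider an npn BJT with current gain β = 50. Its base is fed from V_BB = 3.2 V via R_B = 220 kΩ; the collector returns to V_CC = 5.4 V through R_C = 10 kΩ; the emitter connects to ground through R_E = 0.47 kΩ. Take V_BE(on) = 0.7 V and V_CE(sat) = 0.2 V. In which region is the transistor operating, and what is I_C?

Assume active: I_B = (3.2 − 0.7)/(220 + 51×0.47) = 0.0102 mA, I_C = β·I_B = 0.512 mA.
Then V_CE = 5.4 − 0.512×10 − 0.523×0.47 = 0.0308 V < 0.2 V — the active assumption fails.
Re-solve with V_CE = 0.2 V. KCL at the emitter: V_E/R_E = (V_BB−0.7−V_E)/R_B + (V_CC−0.2−V_E)/R_C, giving V_E = 0.238 V.
I_C = (V_CC − 0.2 − V_E)/R_C = (5.2 − 0.238)/10 = 0.496 mA.
Check: I_B = (2.5 − 0.238)/220 = 0.0103 mA, and β·I_B = 0.514 mA > I_C, confirming saturation.

saturation; I_C ≈ 0.5 mA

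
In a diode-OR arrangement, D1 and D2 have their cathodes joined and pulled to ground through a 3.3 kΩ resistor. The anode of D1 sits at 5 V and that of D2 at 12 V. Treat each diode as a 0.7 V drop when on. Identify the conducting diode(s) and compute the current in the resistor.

Only D2 conducts; I_R ≈ 3.4 mA

Assume both conduct. Then node N would need to be at both 5−0.7 = 4.3 V and 12−0.7 = 11.3 V, which is impossible.
Assume only D2 conducts: V_N = 12 − 0.7 = 11.3 V, so I_R = 11.3/3.3 = 3.42 mA.
Check D1: its anode-to-cathode voltage is 5 − 11.3 = -6.3 V < 0.7 V, so it is off. The assumption is consistent.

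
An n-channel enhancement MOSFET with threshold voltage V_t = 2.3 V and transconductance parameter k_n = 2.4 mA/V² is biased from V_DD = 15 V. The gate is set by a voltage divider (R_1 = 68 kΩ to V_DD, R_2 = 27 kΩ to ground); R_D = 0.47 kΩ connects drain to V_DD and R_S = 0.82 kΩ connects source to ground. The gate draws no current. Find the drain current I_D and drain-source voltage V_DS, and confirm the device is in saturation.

I_D ≈ 1.2 mA, V_DS ≈ 13 V

V_G = V_DD·R_2/(R_1+R_2) = 15×27/95 = 4.26 V.
Assume saturation: I_D = (k_n/2)(V_GS − V_t)² with V_GS = V_G − I_D·R_S = 4.26 − 0.82·I_D.
Substituting gives 0.807·I_D² − 4.86·I_D + 4.62 = 0, with roots I_D = 1.18 or 4.84 mA.
The root I_D = 4.84 mA gives V_GS = 0.291 V ≤ V_t, so take I_D = 1.18 mA.
Then V_GS = 3.29 V and V_DS = V_DD − I_D(R_D+R_S) = 15 − 1.18×1.29 = 13.5 V.
Saturation requires V_DS ≥ V_GS − V_t = 0.993 V; 13.5 ≥ 0.993 ✓.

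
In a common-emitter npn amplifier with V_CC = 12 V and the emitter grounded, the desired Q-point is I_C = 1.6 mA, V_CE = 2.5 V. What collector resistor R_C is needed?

Collector loop: V_CC = I_C·R_C + V_CE.
R_C = (V_CC − V_CE)/I_C = (12 − 2.5)/1.6 = 5.94 kΩ.

R_C ≈ 5.9 kΩ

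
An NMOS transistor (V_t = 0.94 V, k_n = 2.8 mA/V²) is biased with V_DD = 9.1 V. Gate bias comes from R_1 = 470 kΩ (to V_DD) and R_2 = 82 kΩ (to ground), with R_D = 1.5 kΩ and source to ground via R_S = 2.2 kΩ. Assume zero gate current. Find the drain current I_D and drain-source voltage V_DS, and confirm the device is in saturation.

V_G = V_DD·R_2/(R_1+R_2) = 9.1×82/552 = 1.35 V.
Assume saturation: I_D = (k_n/2)(V_GS − V_t)² with V_GS = V_G − I_D·R_S = 1.35 − 2.2·I_D.
Substituting gives 6.78·I_D² − 3.54·I_D + 0.237 = 0, with roots I_D = 0.0791 or 0.443 mA.
The root I_D = 0.443 mA gives V_GS = 0.378 V ≤ V_t, so take I_D = 0.0791 mA.
Then V_GS = 1.18 V and V_DS = V_DD − I_D(R_D+R_S) = 9.1 − 0.0791×3.7 = 8.81 V.
Saturation requires V_DS ≥ V_GS − V_t = 0.238 V; 8.81 ≥ 0.238 ✓.

I_D ≈ 0.079 mA, V_DS ≈ 8.8 V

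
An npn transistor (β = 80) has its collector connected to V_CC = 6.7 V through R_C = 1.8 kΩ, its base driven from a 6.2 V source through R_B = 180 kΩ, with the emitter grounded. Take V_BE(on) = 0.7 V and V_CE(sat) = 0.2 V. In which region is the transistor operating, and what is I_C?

Assume active. Base-emitter loop: I_B = (V_BB − V_BE)/R_B = (6.2 − 0.7)/180 = 0.0306 mA.
I_C = β·I_B = 80×0.0306 = 2.44 mA.
V_CE = V_CC − I_C·R_C = 6.7 − 2.44×1.8 = 2.3 V > V_CE(sat), so the active-region assumption holds.

active; I_C ≈ 2.4 mA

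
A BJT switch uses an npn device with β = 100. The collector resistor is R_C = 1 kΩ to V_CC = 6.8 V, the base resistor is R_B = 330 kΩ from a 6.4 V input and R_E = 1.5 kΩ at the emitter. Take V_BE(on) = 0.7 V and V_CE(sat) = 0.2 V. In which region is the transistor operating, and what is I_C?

active; I_C ≈ 1.2 mA

Assume active. Base-emitter loop: I_B = (V_BB − V_BE)/(R_B + (β+1)R_E) = (6.4 − 0.7)/(330 + 101×1.5) = 0.0118 mA.
I_C = β·I_B = 100×0.0118 = 1.18 mA.
V_CE = V_CC − I_C·R_C − I_E·R_E = 6.8 − 1.18×1 − 1.2×1.5 = 3.82 V > V_CE(sat), so the active-region assumption holds.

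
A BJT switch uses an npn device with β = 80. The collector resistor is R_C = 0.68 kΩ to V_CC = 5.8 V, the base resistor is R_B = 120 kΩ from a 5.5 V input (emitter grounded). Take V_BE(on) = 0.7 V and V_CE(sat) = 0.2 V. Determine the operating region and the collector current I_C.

active; I_C ≈ 3.2 mA

Assume active. Base-emitter loop: I_B = (V_BB − V_BE)/R_B = (5.5 − 0.7)/120 = 0.04 mA.
I_C = β·I_B = 80×0.04 = 3.2 mA.
V_CE = V_CC − I_C·R_C = 5.8 − 3.2×0.68 = 3.62 V > V_CE(sat), so the active-region assumption holds.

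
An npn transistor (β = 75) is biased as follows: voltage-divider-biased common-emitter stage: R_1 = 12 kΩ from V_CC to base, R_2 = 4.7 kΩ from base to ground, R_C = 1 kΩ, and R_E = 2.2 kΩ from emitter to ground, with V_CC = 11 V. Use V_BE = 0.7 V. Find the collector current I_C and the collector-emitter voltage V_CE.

I_C ≈ 1.1 mA, V_CE ≈ 7.6 V

Thevenize the base divider: V_Th = V_CC·R_2/(R_1+R_2) = 11×4.7/16.7 = 3.1 V, R_Th = R_1‖R_2 = 3.38 kΩ.
Base-emitter loop: V_Th = I_B·R_Th + V_BE + (β+1)I_B·R_E, so I_B = (3.1 − 0.7) / (3.38 + 76×2.2) = 0.014 mA.
I_C = β·I_B = 75×0.014 = 1.05 mA, and I_E = (β+1)I_B = 1.07 mA.
V_CE = V_CC − I_C·R_C − I_E·R_E = 11 − 1.05×1 − 1.07×2.2 = 7.6 V.
V_CE = 7.6 V > 0.2 V confirms active-region operation.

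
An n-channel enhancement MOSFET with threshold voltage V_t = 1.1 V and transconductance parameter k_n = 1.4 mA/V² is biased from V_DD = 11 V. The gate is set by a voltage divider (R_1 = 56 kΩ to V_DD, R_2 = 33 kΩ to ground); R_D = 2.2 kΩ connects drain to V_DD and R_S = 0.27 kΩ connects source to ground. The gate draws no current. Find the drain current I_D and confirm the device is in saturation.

V_G = V_DD·R_2/(R_1+R_2) = 11×33/89 = 4.08 V.
Assume saturation: I_D = (k_n/2)(V_GS − V_t)² with V_GS = V_G − I_D·R_S = 4.08 − 0.27·I_D.
Substituting gives 0.051·I_D² − 2.13·I_D + 6.21 = 0, with roots I_D = 3.16 or 38.5 mA.
The root I_D = 38.5 mA gives V_GS = -6.32 V ≤ V_t, so take I_D = 3.16 mA.
Then V_GS = 3.23 V and V_DS = V_DD − I_D(R_D+R_S) = 11 − 3.16×2.47 = 3.19 V.
Saturation requires V_DS ≥ V_GS − V_t = 2.13 V; 3.19 ≥ 2.13 ✓.

I_D ≈ 3.2 mA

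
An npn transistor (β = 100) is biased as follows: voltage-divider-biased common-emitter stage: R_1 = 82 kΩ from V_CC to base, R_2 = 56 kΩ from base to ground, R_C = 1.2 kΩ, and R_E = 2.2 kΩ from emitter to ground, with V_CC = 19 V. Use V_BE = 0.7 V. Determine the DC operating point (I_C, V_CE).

I_C ≈ 2.7 mA, V_CE ≈ 9.6 V

Thevenize the base divider: V_Th = V_CC·R_2/(R_1+R_2) = 19×56/138 = 7.71 V, R_Th = R_1‖R_2 = 33.3 kΩ.
Base-emitter loop: V_Th = I_B·R_Th + V_BE + (β+1)I_B·R_E, so I_B = (7.71 − 0.7) / (33.3 + 101×2.2) = 0.0274 mA.
I_C = β·I_B = 100×0.0274 = 2.74 mA, and I_E = (β+1)I_B = 2.77 mA.
V_CE = V_CC − I_C·R_C − I_E·R_E = 19 − 2.74×1.2 − 2.77×2.2 = 9.61 V.
V_CE = 9.61 V > 0.2 V confirms active-region operation.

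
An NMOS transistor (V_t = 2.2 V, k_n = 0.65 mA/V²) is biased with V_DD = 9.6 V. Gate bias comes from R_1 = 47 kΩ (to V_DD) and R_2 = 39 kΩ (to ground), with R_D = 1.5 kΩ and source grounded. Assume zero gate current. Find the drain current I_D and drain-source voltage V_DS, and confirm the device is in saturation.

V_G = V_DD·R_2/(R_1+R_2) = 9.6×39/86 = 4.35 V. With the source grounded, V_GS = V_G = 4.35 V.
Assume saturation: I_D = (k_n/2)(V_GS − V_t)² = (0.65/2)×(4.35 − 2.2)² = 0.325×2.15² = 1.51 mA.
V_DS = V_DD − I_D·R_D = 9.6 − 1.51×1.5 = 7.34 V.
Saturation requires V_DS ≥ V_GS − V_t = 2.15 V; 7.34 ≥ 2.15 ✓.

I_D ≈ 1.5 mA, V_DS ≈ 7.3 V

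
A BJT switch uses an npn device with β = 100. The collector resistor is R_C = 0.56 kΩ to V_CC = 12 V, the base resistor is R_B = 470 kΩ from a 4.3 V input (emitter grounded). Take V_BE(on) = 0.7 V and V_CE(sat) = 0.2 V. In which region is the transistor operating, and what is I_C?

Assume active. Base-emitter loop: I_B = (V_BB − V_BE)/R_B = (4.3 − 0.7)/470 = 0.00766 mA.
I_C = β·I_B = 100×0.00766 = 0.766 mA.
V_CE = V_CC − I_C·R_C = 12 − 0.766×0.56 = 11.6 V > V_CE(sat), so the active-region assumption holds.

active; I_C ≈ 0.77 mA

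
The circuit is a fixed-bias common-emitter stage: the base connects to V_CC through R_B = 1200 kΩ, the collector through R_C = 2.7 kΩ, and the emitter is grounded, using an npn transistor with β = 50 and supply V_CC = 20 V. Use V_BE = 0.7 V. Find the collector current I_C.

I_C ≈ 0.8 mA

Base loop: V_CC = I_B·R_B + V_BE, so I_B = (20 − 0.7)/1200 kΩ = 0.0161 mA.
In the active region I_C = β·I_B = 50 × 0.0161 = 0.804 mA.
Collector loop: V_CE = V_CC − I_C·R_C = 20 − 0.804×2.7 = 17.8 V.
Since V_CE = 17.8 V > V_CE(sat) ≈ 0.2 V, the transistor is in the active region as assumed.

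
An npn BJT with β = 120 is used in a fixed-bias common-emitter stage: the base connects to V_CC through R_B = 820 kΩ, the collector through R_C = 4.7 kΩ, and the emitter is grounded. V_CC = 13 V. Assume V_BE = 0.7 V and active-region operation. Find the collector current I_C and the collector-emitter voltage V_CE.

Base loop: V_CC = I_B·R_B + V_BE, so I_B = (13 − 0.7)/820 kΩ = 0.015 mA.
In the active region I_C = β·I_B = 120 × 0.015 = 1.8 mA.
Collector loop: V_CE = V_CC − I_C·R_C = 13 − 1.8×4.7 = 4.54 V.
Since V_CE = 4.54 V > V_CE(sat) ≈ 0.2 V, the transistor is in the active region as assumed.

I_C ≈ 1.8 mA, V_CE ≈ 4.5 V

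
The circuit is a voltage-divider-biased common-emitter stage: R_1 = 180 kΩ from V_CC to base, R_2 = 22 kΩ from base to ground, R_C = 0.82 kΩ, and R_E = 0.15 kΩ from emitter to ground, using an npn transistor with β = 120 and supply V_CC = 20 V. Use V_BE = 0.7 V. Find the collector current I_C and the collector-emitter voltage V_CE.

Thevenize the base divider: V_Th = V_CC·R_2/(R_1+R_2) = 20×22/202 = 2.18 V, R_Th = R_1‖R_2 = 19.6 kΩ.
Base-emitter loop: V_Th = I_B·R_Th + V_BE + (β+1)I_B·R_E, so I_B = (2.18 − 0.7) / (19.6 + 121×0.15) = 0.0392 mA.
I_C = β·I_B = 120×0.0392 = 4.7 mA, and I_E = (β+1)I_B = 4.74 mA.
V_CE = V_CC − I_C·R_C − I_E·R_E = 20 − 4.7×0.82 − 4.74×0.15 = 15.4 V.
V_CE = 15.4 V > 0.2 V confirms active-region operation.

I_C ≈ 4.7 mA, V_CE ≈ 15 V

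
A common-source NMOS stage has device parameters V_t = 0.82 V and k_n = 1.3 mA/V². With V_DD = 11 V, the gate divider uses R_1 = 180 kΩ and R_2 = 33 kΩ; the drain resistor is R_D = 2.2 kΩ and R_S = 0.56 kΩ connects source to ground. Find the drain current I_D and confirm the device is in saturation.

V_G = V_DD·R_2/(R_1+R_2) = 11×33/213 = 1.7 V.
Assume saturation: I_D = (k_n/2)(V_GS − V_t)² with V_GS = V_G − I_D·R_S = 1.7 − 0.56·I_D.
Substituting gives 0.204·I_D² − 1.64·I_D + 0.508 = 0, with roots I_D = 0.322 or 7.74 mA.
The root I_D = 7.74 mA gives V_GS = -2.63 V ≤ V_t, so take I_D = 0.322 mA.
Then V_GS = 1.52 V and V_DS = V_DD − I_D(R_D+R_S) = 11 − 0.322×2.76 = 10.1 V.
Saturation requires V_DS ≥ V_GS − V_t = 0.704 V; 10.1 ≥ 0.704 ✓.

I_D ≈ 0.32 mA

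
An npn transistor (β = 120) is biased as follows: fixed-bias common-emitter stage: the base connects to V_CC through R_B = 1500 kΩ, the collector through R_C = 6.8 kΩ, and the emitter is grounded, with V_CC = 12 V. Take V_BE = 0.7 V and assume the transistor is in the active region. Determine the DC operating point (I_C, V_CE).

I_C ≈ 0.9 mA, V_CE ≈ 5.9 V

Base loop: V_CC = I_B·R_B + V_BE, so I_B = (12 − 0.7)/1500 kΩ = 0.00753 mA.
In the active region I_C = β·I_B = 120 × 0.00753 = 0.904 mA.
Collector loop: V_CE = V_CC − I_C·R_C = 12 − 0.904×6.8 = 5.85 V.
Since V_CE = 5.85 V > V_CE(sat) ≈ 0.2 V, the transistor is in the active region as assumed.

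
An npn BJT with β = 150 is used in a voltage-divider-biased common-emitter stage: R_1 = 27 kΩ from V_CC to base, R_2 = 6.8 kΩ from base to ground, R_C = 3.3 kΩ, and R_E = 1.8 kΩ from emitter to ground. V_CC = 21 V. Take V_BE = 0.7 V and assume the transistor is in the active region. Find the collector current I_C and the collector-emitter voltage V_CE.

Thevenize the base divider: V_Th = V_CC·R_2/(R_1+R_2) = 21×6.8/33.8 = 4.22 V, R_Th = R_1‖R_2 = 5.43 kΩ.
Base-emitter loop: V_Th = I_B·R_Th + V_BE + (β+1)I_B·R_E, so I_B = (4.22 − 0.7) / (5.43 + 151×1.8) = 0.0127 mA.
I_C = β·I_B = 150×0.0127 = 1.91 mA, and I_E = (β+1)I_B = 1.92 mA.
V_CE = V_CC − I_C·R_C − I_E·R_E = 21 − 1.91×3.3 − 1.92×1.8 = 11.3 V.
V_CE = 11.3 V > 0.2 V confirms active-region operation.

I_C ≈ 1.9 mA, V_CE ≈ 11 V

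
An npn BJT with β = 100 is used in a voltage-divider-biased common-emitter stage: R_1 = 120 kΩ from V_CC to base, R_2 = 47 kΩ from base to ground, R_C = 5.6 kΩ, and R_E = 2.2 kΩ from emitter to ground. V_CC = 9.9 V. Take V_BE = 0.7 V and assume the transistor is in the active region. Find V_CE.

Thevenize the base divider: V_Th = V_CC·R_2/(R_1+R_2) = 9.9×47/167 = 2.79 V, R_Th = R_1‖R_2 = 33.8 kΩ.
Base-emitter loop: V_Th = I_B·R_Th + V_BE + (β+1)I_B·R_E, so I_B = (2.79 − 0.7) / (33.8 + 101×2.2) = 0.00815 mA.
I_C = β·I_B = 100×0.00815 = 0.815 mA, and I_E = (β+1)I_B = 0.823 mA.
V_CE = V_CC − I_C·R_C − I_E·R_E = 9.9 − 0.815×5.6 − 0.823×2.2 = 3.52 V.
V_CE = 3.52 V > 0.2 V confirms active-region operation.

V_CE ≈ 3.5 V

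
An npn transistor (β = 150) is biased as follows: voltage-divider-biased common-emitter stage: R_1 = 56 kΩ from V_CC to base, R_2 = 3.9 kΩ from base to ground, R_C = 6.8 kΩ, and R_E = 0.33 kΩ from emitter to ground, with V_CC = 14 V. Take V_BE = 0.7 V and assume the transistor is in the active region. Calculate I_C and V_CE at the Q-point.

Thevenize the base divider: V_Th = V_CC·R_2/(R_1+R_2) = 14×3.9/59.9 = 0.912 V, R_Th = R_1‖R_2 = 3.65 kΩ.
Base-emitter loop: V_Th = I_B·R_Th + V_BE + (β+1)I_B·R_E, so I_B = (0.912 − 0.7) / (3.65 + 151×0.33) = 0.00396 mA.
I_C = β·I_B = 150×0.00396 = 0.593 mA, and I_E = (β+1)I_B = 0.597 mA.
V_CE = V_CC − I_C·R_C − I_E·R_E = 14 − 0.593×6.8 − 0.597×0.33 = 9.77 V.
V_CE = 9.77 V > 0.2 V confirms active-region operation.

I_C ≈ 0.59 mA, V_CE ≈ 9.8 V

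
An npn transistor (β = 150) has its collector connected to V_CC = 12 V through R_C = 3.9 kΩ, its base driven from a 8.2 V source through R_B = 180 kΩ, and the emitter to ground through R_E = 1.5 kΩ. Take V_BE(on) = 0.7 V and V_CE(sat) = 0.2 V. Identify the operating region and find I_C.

Assume active: I_B = (8.2 − 0.7)/(180 + 151×1.5) = 0.0185 mA, I_C = β·I_B = 2.77 mA.
Then V_CE = 12 − 2.77×3.9 − 2.79×1.5 = -2.97 V < 0.2 V — the active assumption fails.
Re-solve with V_CE = 0.2 V. KCL at the emitter: V_E/R_E = (V_BB−0.7−V_E)/R_B + (V_CC−0.2−V_E)/R_C, giving V_E = 3.3 V.
I_C = (V_CC − 0.2 − V_E)/R_C = (11.8 − 3.3)/3.9 = 2.18 mA.
Check: I_B = (7.5 − 3.3)/180 = 0.0233 mA, and β·I_B = 3.5 mA > I_C, confirming saturation.

saturation; I_C ≈ 2.2 mA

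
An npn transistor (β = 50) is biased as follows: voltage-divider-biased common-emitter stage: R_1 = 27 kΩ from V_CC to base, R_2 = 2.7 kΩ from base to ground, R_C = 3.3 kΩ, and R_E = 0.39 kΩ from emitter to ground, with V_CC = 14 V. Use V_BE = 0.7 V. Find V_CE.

Thevenize the base divider: V_Th = V_CC·R_2/(R_1+R_2) = 14×2.7/29.7 = 1.27 V, R_Th = R_1‖R_2 = 2.45 kΩ.
Base-emitter loop: V_Th = I_B·R_Th + V_BE + (β+1)I_B·R_E, so I_B = (1.27 − 0.7) / (2.45 + 51×0.39) = 0.0256 mA.
I_C = β·I_B = 50×0.0256 = 1.28 mA, and I_E = (β+1)I_B = 1.31 mA.
V_CE = V_CC − I_C·R_C − I_E·R_E = 14 − 1.28×3.3 − 1.31×0.39 = 9.26 V.
V_CE = 9.26 V > 0.2 V confirms active-region operation.

V_CE ≈ 9.3 V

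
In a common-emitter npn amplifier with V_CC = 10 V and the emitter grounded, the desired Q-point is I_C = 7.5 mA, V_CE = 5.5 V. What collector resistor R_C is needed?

Collector loop: V_CC = I_C·R_C + V_CE.
R_C = (V_CC − V_CE)/I_C = (10 − 5.5)/7.5 = 0.6 kΩ.

R_C ≈ 0.6 kΩ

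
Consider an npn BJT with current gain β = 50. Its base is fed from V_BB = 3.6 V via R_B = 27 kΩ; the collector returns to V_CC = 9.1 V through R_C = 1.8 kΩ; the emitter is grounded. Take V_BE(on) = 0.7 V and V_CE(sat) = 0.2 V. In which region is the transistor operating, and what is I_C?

saturation; I_C ≈ 4.9 mA

Assume active: I_B = (3.6 − 0.7)/27 = 0.107 mA, giving I_C = β·I_B = 5.37 mA.
But then V_CE = 9.1 − 5.37×1.8 = -0.567 V < V_CE(sat) = 0.2 V — impossible in the active region.
So the transistor is saturated. With V_CE = 0.2 V, I_C = (V_CC − 0.2)/R_C = 8.9/1.8 = 4.94 mA.
Check: β·I_B = 5.37 mA > I_C = 4.94 mA, confirming saturation.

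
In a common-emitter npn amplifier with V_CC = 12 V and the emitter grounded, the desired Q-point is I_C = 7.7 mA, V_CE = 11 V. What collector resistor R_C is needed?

Collector loop: V_CC = I_C·R_C + V_CE.
R_C = (V_CC − V_CE)/I_C = (12 − 11)/7.7 = 0.13 kΩ.

R_C ≈ 0.13 kΩ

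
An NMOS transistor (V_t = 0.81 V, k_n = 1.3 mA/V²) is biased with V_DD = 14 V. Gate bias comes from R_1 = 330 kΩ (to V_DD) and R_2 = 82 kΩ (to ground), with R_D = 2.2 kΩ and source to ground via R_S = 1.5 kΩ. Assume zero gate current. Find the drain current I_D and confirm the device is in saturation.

V_G = V_DD·R_2/(R_1+R_2) = 14×82/412 = 2.79 V.
Assume saturation: I_D = (k_n/2)(V_GS − V_t)² with V_GS = V_G − I_D·R_S = 2.79 − 1.5·I_D.
Substituting gives 1.46·I_D² − 4.85·I_D + 2.54 = 0, with roots I_D = 0.651 or 2.67 mA.
The root I_D = 2.67 mA gives V_GS = -1.22 V ≤ V_t, so take I_D = 0.651 mA.
Then V_GS = 1.81 V and V_DS = V_DD − I_D(R_D+R_S) = 14 − 0.651×3.7 = 11.6 V.
Saturation requires V_DS ≥ V_GS − V_t = 1 V; 11.6 ≥ 1 ✓.

I_D ≈ 0.65 mA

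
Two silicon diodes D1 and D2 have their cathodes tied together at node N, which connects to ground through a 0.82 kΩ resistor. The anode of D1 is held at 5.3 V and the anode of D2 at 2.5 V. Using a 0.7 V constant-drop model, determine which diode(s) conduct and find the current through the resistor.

Assume both conduct. Then node N would need to be at both 5.3−0.7 = 4.6 V and 2.5−0.7 = 1.8 V, which is impossible.
Assume only D1 conducts: V_N = 5.3 − 0.7 = 4.6 V, so I_R = 4.6/0.82 = 5.61 mA.
Check D2: its anode-to-cathode voltage is 2.5 − 4.6 = -2.1 V < 0.7 V, so it is off. The assumption is consistent.

Only D1 conducts; I_R ≈ 5.6 mA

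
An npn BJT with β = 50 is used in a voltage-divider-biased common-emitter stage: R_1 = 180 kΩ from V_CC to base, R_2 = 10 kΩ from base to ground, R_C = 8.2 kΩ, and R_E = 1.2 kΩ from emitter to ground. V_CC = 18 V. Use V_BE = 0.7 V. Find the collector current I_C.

Thevenize the base divider: V_Th = V_CC·R_2/(R_1+R_2) = 18×10/190 = 0.947 V, R_Th = R_1‖R_2 = 9.47 kΩ.
Base-emitter loop: V_Th = I_B·R_Th + V_BE + (β+1)I_B·R_E, so I_B = (0.947 − 0.7) / (9.47 + 51×1.2) = 0.0035 mA.
I_C = β·I_B = 50×0.0035 = 0.175 mA, and I_E = (β+1)I_B = 0.179 mA.
V_CE = V_CC − I_C·R_C − I_E·R_E = 18 − 0.175×8.2 − 0.179×1.2 = 16.4 V.
V_CE = 16.4 V > 0.2 V confirms active-region operation.

I_C ≈ 0.18 mA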